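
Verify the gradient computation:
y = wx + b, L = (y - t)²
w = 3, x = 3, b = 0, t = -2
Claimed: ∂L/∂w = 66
Correct

y = (3)(3) + 0 = 9
∂L/∂y = 2(y - t) = 2(9 - -2) = 22
∂y/∂w = x = 3
∂L/∂w = 22 × 3 = 66

Claimed value: 66
Correct: The correct gradient is 66.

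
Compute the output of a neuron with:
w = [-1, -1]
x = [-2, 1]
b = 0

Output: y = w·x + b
y = 1

y = (-1)(-2) + (-1)(1) + 0 = 1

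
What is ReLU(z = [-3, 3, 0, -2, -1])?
h = [0, 3, 0, 0, 0]

ReLU applied element-wise: max(0,-3)=0, max(0,3)=3, max(0,0)=0, max(0,-2)=0, max(0,-1)=0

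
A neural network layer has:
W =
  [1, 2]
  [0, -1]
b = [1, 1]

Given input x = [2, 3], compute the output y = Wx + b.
y = [9, -2]

Wx = [1×2 + 2×3, 0×2 + -1×3]
   = [8, -3]
y = Wx + b = [8 + 1, -3 + 1] = [9, -2]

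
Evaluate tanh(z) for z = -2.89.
-0.9938

tanh(-2.89) = (e^(-2.89) - e^(2.89))/(e^(-2.89) + e^(2.89)) = -0.9938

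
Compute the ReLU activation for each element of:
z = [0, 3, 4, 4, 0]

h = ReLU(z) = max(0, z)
h = [0, 3, 4, 4, 0]

ReLU applied element-wise: max(0,0)=0, max(0,3)=3, max(0,4)=4, max(0,4)=4, max(0,0)=0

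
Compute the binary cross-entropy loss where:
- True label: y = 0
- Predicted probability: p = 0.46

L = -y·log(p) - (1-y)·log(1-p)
L = 0.6162

L = -0·log(0.46) - 1·log(0.54) = -log(0.54) = 0.6162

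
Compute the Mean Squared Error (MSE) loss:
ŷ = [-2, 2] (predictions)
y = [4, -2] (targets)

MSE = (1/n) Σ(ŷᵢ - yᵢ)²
MSE = 26

MSE = (1/2)((-2-4)² + (2--2)²) = (1/2)(36 + 16) = 26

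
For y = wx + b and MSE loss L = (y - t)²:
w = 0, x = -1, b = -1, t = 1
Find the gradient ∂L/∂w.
∂L/∂w = 4

y = wx + b = (0)(-1) + -1 = -1
∂L/∂y = 2(y - t) = 2(-1 - 1) = -4
∂y/∂w = x = -1
∂L/∂w = ∂L/∂y · ∂y/∂w = -4 × -1 = 4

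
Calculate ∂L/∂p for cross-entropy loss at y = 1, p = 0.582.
∂L/∂p = -1.718

∂L/∂p = -y/p + (1-y)/(1-p) = -1/0.582 + 0 = -1.718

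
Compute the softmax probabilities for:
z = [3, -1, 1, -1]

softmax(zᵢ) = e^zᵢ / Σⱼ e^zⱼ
p = [0.8533, 0.0156, 0.1155, 0.0156]

exp(z) = [20.09, 0.3679, 2.718, 0.3679]
Sum = 23.54
p = [0.8533, 0.0156, 0.1155, 0.0156]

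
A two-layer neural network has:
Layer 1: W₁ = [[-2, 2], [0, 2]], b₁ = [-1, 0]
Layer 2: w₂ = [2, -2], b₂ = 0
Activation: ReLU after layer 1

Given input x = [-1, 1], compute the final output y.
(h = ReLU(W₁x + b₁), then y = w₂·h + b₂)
y = 2

Layer 1 pre-activation: z₁ = [3, 2]
After ReLU: h = [3, 2]
Layer 2 output: y = 2×3 + -2×2 + 0 = 2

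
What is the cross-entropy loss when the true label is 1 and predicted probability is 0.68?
L = 0.3857

L = -1·log(0.68) - 0·log(0.32) = -log(0.68) = 0.3857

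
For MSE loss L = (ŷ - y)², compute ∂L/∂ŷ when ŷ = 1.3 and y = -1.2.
∂L/∂ŷ = 5.0

∂L/∂ŷ = 2(ŷ - y) = 2(1.3 - -1.2) = 2(2.5) = 5.0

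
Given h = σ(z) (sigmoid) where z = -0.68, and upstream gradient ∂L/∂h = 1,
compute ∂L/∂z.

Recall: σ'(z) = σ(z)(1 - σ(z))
∂L/∂z = 0.2232

σ(-0.68) = 0.3363
σ'(-0.68) = σ(-0.68)(1 - σ(-0.68)) = 0.3363 × 0.6637 = 0.2232
∂L/∂z = ∂L/∂h · σ'(z) = 1 × 0.2232 = 0.2232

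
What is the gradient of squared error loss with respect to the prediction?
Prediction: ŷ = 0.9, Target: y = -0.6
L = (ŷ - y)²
∂L/∂ŷ = 3.0

∂L/∂ŷ = 2(ŷ - y) = 2(0.9 - -0.6) = 2(1.5) = 3.0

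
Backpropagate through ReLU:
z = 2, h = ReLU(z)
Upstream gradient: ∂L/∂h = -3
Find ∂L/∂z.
∂L/∂z = -3

h = ReLU(2) = 2
Since z > 0: ∂h/∂z = 1
∂L/∂z = ∂L/∂h · ∂h/∂z = -3 × 1 = -3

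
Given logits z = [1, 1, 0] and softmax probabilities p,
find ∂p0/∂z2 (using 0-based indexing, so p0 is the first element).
∂p0/∂z2 = -0.06561

p = softmax(z) = [0.4223, 0.4223, 0.1554]
p0 = 0.4223, p2 = 0.1554

∂p0/∂z2 = -p0 × p2 = -0.4223 × 0.1554 = -0.06561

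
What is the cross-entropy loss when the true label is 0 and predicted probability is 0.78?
L = 1.514

L = -0·log(0.78) - 1·log(0.22) = -log(0.22) = 1.514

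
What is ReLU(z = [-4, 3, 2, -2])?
h = [0, 3, 2, 0]

ReLU applied element-wise: max(0,-4)=0, max(0,3)=3, max(0,2)=2, max(0,-2)=0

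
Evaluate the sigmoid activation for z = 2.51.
0.9248

sigmoid(2.51) = 1/(1 + e^(-2.51)) = 1/(1 + 0.08127) = 0.9248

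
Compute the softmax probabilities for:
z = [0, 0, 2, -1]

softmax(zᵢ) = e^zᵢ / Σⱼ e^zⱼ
p = [0.1025, 0.1025, 0.7573, 0.0377]

exp(z) = [1, 1, 7.389, 0.3679]
Sum = 9.757
p = [0.1025, 0.1025, 0.7573, 0.0377]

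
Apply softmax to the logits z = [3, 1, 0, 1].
p = [0.7573, 0.1025, 0.0377, 0.1025]

exp(z) = [20.09, 2.718, 1, 2.718]
Sum = 26.52
p = [0.7573, 0.1025, 0.0377, 0.1025]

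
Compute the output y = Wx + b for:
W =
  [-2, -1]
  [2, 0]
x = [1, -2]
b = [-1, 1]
y = [-1, 3]

Wx = [-2×1 + -1×-2, 2×1 + 0×-2]
   = [0, 2]
y = Wx + b = [0 + -1, 2 + 1] = [-1, 3]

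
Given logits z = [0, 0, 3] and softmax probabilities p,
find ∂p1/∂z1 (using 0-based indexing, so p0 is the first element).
∂p1/∂z1 = 0.04323

p = softmax(z) = [0.04528, 0.04528, 0.9094]
p1 = 0.04528

∂p1/∂z1 = p1(1 - p1) = 0.04528 × (1 - 0.04528) = 0.04323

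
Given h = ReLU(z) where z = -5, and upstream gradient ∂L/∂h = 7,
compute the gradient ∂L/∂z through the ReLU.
∂L/∂z = 0

h = ReLU(-5) = 0
Since z < 0: ∂h/∂z = 0
∂L/∂z = ∂L/∂h · ∂h/∂z = 7 × 0 = 0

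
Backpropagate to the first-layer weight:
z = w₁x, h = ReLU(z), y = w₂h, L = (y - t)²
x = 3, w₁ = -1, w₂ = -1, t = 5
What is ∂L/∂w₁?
∂L/∂w₁ = 0

Forward pass:
z = w₁x = -1×3 = -3
h = ReLU(-3) = 0
y = w₂h = -1×0 = 0

Backward pass:
∂L/∂y = 2(y - t) = 2(0 - 5) = -10
∂y/∂h = w₂ = -1
∂h/∂z = 0 (ReLU derivative)
∂z/∂w₁ = x = 3

∂L/∂w₁ = -10 × -1 × 0 × 3 = 0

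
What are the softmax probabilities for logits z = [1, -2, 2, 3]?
p = [0.0896, 0.0045, 0.2436, 0.6623]

exp(z) = [2.718, 0.1353, 7.389, 20.09]
Sum = 30.33
p = [0.0896, 0.0045, 0.2436, 0.6623]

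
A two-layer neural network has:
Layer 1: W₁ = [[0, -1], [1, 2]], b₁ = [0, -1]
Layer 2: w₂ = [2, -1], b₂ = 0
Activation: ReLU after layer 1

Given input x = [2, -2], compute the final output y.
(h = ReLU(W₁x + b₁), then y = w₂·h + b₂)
y = 4

Layer 1 pre-activation: z₁ = [2, -3]
After ReLU: h = [2, 0]
Layer 2 output: y = 2×2 + -1×0 + 0 = 4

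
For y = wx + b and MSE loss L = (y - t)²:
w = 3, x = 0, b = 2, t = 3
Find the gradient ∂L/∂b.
∂L/∂b = -2

y = wx + b = (3)(0) + 2 = 2
∂L/∂y = 2(y - t) = 2(2 - 3) = -2
∂y/∂b = 1
∂L/∂b = ∂L/∂y · ∂y/∂b = -2 × 1 = -2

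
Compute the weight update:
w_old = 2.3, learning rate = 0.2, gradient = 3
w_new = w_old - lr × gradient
w_new = 1.7

w_new = w - η·∂L/∂w = 2.3 - 0.2×(3) = 2.3 - (0.6) = 1.7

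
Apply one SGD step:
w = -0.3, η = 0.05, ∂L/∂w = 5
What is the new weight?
w_new = -0.55

w_new = w - η·∂L/∂w = -0.3 - 0.05×(5) = -0.3 - (0.25) = -0.55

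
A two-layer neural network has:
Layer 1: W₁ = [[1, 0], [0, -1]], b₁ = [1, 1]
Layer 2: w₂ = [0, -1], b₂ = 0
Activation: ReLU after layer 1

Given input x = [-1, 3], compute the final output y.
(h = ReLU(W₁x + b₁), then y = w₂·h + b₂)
y = 0

Layer 1 pre-activation: z₁ = [0, -2]
After ReLU: h = [0, 0]
Layer 2 output: y = 0×0 + -1×0 + 0 = 0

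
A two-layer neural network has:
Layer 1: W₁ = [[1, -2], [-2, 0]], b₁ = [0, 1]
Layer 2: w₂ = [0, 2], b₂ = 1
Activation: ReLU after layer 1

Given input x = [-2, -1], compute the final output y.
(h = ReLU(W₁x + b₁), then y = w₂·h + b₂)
y = 11

Layer 1 pre-activation: z₁ = [0, 5]
After ReLU: h = [0, 5]
Layer 2 output: y = 0×0 + 2×5 + 1 = 11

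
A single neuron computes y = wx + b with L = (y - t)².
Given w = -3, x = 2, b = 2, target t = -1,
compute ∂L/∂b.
∂L/∂b = -6

y = wx + b = (-3)(2) + 2 = -4
∂L/∂y = 2(y - t) = 2(-4 - -1) = -6
∂y/∂b = 1
∂L/∂b = ∂L/∂y · ∂y/∂b = -6 × 1 = -6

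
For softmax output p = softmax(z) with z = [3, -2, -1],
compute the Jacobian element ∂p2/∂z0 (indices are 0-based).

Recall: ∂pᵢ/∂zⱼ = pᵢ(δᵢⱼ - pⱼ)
∂p2/∂z0 = -0.01743

p = softmax(z) = [0.9756, 0.006573, 0.01787]
p2 = 0.01787, p0 = 0.9756

∂p2/∂z0 = -p2 × p0 = -0.01787 × 0.9756 = -0.01743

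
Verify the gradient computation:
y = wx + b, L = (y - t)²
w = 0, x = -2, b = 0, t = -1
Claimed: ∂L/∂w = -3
Incorrect

y = (0)(-2) + 0 = 0
∂L/∂y = 2(y - t) = 2(0 - -1) = 2
∂y/∂w = x = -2
∂L/∂w = 2 × -2 = -4

Claimed value: -3
Incorrect: The correct gradient is -4.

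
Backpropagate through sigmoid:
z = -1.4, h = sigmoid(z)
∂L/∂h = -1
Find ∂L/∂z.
∂L/∂z = -0.1587

σ(-1.4) = 0.1978
σ'(-1.4) = σ(-1.4)(1 - σ(-1.4)) = 0.1978 × 0.8022 = 0.1587
∂L/∂z = ∂L/∂h · σ'(z) = -1 × 0.1587 = -0.1587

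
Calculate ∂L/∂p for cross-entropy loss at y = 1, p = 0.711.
∂L/∂p = -1.406

∂L/∂p = -y/p + (1-y)/(1-p) = -1/0.711 + 0 = -1.406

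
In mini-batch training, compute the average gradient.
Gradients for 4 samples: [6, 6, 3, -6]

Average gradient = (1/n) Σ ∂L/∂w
Average gradient = 2.25

Average = (1/4)(6 + 6 + 3 + -6) = 9/4 = 2.25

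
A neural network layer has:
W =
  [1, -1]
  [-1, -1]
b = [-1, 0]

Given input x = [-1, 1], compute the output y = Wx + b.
y = [-3, 0]

Wx = [1×-1 + -1×1, -1×-1 + -1×1]
   = [-2, 0]
y = Wx + b = [-2 + -1, 0 + 0] = [-3, 0]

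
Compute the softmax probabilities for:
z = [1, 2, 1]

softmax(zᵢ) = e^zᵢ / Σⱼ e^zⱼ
p = [0.2119, 0.5761, 0.2119]

exp(z) = [2.718, 7.389, 2.718]
Sum = 12.83
p = [0.2119, 0.5761, 0.2119]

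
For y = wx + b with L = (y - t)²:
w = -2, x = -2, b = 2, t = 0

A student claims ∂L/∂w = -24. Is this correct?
Correct

y = (-2)(-2) + 2 = 6
∂L/∂y = 2(y - t) = 2(6 - 0) = 12
∂y/∂w = x = -2
∂L/∂w = 12 × -2 = -24

Claimed value: -24
Correct: The correct gradient is -24.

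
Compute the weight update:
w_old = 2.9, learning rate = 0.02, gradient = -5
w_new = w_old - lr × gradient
w_new = 3

w_new = w - η·∂L/∂w = 2.9 - 0.02×(-5) = 2.9 - (-0.1) = 3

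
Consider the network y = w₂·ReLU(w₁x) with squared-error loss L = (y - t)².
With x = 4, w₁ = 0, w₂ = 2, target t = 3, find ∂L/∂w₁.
∂L/∂w₁ = 0

Forward pass:
z = w₁x = 0×4 = 0
h = ReLU(0) = 0
y = w₂h = 2×0 = 0

Backward pass:
∂L/∂y = 2(y - t) = 2(0 - 3) = -6
∂y/∂h = w₂ = 2
∂h/∂z = 0 (ReLU derivative)
∂z/∂w₁ = x = 4

∂L/∂w₁ = -6 × 2 × 0 × 4 = 0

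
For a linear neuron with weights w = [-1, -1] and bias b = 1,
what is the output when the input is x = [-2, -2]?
y = 5

y = (-1)(-2) + (-1)(-2) + 1 = 5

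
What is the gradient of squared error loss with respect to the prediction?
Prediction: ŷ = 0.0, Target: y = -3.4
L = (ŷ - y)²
∂L/∂ŷ = 6.8

∂L/∂ŷ = 2(ŷ - y) = 2(0.0 - -3.4) = 2(3.4) = 6.8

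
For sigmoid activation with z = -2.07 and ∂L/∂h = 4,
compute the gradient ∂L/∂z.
∂L/∂z = 0.398

σ(-2.07) = 0.112
σ'(-2.07) = σ(-2.07)(1 - σ(-2.07)) = 0.112 × 0.888 = 0.09949
∂L/∂z = ∂L/∂h · σ'(z) = 4 × 0.09949 = 0.398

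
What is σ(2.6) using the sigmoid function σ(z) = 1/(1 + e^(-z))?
0.9309

sigmoid(2.6) = 1/(1 + e^(-2.6)) = 1/(1 + 0.07427) = 0.9309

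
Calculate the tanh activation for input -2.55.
-0.9879

tanh(-2.55) = (e^(-2.55) - e^(2.55))/(e^(-2.55) + e^(2.55)) = -0.9879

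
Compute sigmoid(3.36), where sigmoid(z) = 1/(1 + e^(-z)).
0.9664

sigmoid(3.36) = 1/(1 + e^(-3.36)) = 1/(1 + 0.03474) = 0.9664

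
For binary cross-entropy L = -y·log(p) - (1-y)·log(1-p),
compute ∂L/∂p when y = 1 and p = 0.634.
∂L/∂p = -1.577

∂L/∂p = -y/p + (1-y)/(1-p) = -1/0.634 + 0 = -1.577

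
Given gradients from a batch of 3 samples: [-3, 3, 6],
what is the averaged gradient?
Average gradient = 2

Average = (1/3)(-3 + 3 + 6) = 6/3 = 2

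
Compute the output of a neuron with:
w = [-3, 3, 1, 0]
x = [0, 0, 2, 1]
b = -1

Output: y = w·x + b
y = 1

y = (-3)(0) + (3)(0) + (1)(2) + (0)(1) + -1 = 1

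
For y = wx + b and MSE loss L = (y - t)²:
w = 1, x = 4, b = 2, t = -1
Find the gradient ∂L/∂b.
∂L/∂b = 14

y = wx + b = (1)(4) + 2 = 6
∂L/∂y = 2(y - t) = 2(6 - -1) = 14
∂y/∂b = 1
∂L/∂b = ∂L/∂y · ∂y/∂b = 14 × 1 = 14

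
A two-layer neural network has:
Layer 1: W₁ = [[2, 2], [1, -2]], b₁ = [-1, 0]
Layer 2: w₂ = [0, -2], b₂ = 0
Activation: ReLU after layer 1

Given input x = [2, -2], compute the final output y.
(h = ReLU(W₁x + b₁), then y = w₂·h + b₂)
y = -12

Layer 1 pre-activation: z₁ = [-1, 6]
After ReLU: h = [0, 6]
Layer 2 output: y = 0×0 + -2×6 + 0 = -12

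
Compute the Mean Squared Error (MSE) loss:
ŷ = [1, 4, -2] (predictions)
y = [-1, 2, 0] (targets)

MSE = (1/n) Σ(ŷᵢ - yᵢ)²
MSE = 4

MSE = (1/3)((1--1)² + (4-2)² + (-2-0)²) = (1/3)(4 + 4 + 4) = 4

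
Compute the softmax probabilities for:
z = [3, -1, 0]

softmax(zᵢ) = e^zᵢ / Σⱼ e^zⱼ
p = [0.9362, 0.0171, 0.0466]

exp(z) = [20.09, 0.3679, 1]
Sum = 21.45
p = [0.9362, 0.0171, 0.0466]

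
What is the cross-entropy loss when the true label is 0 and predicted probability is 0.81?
L = 1.661

L = -0·log(0.81) - 1·log(0.19) = -log(0.19) = 1.661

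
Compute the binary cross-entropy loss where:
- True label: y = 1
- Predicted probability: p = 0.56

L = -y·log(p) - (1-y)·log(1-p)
L = 0.5798

L = -1·log(0.56) - 0·log(0.44) = -log(0.56) = 0.5798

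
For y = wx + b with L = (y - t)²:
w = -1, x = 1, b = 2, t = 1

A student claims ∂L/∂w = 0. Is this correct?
Correct

y = (-1)(1) + 2 = 1
∂L/∂y = 2(y - t) = 2(1 - 1) = 0
∂y/∂w = x = 1
∂L/∂w = 0 × 1 = 0

Claimed value: 0
Correct: The correct gradient is 0.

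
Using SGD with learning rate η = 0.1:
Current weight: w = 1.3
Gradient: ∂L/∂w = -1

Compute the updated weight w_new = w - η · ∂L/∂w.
w_new = 1.4

w_new = w - η·∂L/∂w = 1.3 - 0.1×(-1) = 1.3 - (-0.1) = 1.4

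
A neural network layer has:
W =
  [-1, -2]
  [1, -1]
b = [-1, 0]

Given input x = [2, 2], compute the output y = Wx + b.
y = [-7, 0]

Wx = [-1×2 + -2×2, 1×2 + -1×2]
   = [-6, 0]
y = Wx + b = [-6 + -1, 0 + 0] = [-7, 0]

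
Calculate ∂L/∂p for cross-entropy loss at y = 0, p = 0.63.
∂L/∂p = 2.703

∂L/∂p = -y/p + (1-y)/(1-p) = 0 + 1/0.37 = 2.703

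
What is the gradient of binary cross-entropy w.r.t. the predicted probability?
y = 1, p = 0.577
∂L/∂p = -1.733

∂L/∂p = -y/p + (1-y)/(1-p) = -1/0.577 + 0 = -1.733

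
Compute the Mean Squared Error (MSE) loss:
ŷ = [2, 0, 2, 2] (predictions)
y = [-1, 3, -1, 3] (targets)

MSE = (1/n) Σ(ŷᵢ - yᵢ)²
MSE = 7

MSE = (1/4)((2--1)² + (0-3)² + (2--1)² + (2-3)²) = (1/4)(9 + 9 + 9 + 1) = 7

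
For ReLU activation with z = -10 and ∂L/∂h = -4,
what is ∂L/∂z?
∂L/∂z = 0

h = ReLU(-10) = 0
Since z < 0: ∂h/∂z = 0
∂L/∂z = ∂L/∂h · ∂h/∂z = -4 × 0 = 0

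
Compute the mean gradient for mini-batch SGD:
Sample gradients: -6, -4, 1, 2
Average gradient = -1.75

Average = (1/4)(-6 + -4 + 1 + 2) = -7/4 = -1.75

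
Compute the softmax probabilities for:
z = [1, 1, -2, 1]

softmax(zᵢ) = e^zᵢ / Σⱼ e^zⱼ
p = [0.3279, 0.3279, 0.0163, 0.3279]

exp(z) = [2.718, 2.718, 0.1353, 2.718]
Sum = 8.29
p = [0.3279, 0.3279, 0.0163, 0.3279]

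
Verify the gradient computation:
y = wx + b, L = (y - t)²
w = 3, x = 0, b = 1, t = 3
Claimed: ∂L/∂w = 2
Incorrect

y = (3)(0) + 1 = 1
∂L/∂y = 2(y - t) = 2(1 - 3) = -4
∂y/∂w = x = 0
∂L/∂w = -4 × 0 = 0

Claimed value: 2
Incorrect: The correct gradient is 0.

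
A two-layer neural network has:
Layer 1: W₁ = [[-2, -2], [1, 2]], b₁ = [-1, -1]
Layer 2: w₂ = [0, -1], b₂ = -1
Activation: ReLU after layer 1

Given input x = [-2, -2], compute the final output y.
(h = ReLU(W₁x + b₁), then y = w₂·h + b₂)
y = -1

Layer 1 pre-activation: z₁ = [7, -7]
After ReLU: h = [7, 0]
Layer 2 output: y = 0×7 + -1×0 + -1 = -1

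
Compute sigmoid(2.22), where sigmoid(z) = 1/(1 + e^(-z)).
0.902

sigmoid(2.22) = 1/(1 + e^(-2.22)) = 1/(1 + 0.1086) = 0.902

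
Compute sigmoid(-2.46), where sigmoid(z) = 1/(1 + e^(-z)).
0.07871

sigmoid(-2.46) = 1/(1 + e^(2.46)) = 1/(1 + 11.7) = 0.07871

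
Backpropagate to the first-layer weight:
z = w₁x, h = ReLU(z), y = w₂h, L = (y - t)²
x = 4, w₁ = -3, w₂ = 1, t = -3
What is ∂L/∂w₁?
∂L/∂w₁ = 0

Forward pass:
z = w₁x = -3×4 = -12
h = ReLU(-12) = 0
y = w₂h = 1×0 = 0

Backward pass:
∂L/∂y = 2(y - t) = 2(0 - -3) = 6
∂y/∂h = w₂ = 1
∂h/∂z = 0 (ReLU derivative)
∂z/∂w₁ = x = 4

∂L/∂w₁ = 6 × 1 × 0 × 4 = 0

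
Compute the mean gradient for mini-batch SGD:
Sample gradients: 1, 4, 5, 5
Average gradient = 3.75

Average = (1/4)(1 + 4 + 5 + 5) = 15/4 = 3.75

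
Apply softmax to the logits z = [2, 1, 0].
p = [0.6652, 0.2447, 0.09]

exp(z) = [7.389, 2.718, 1]
Sum = 11.11
p = [0.6652, 0.2447, 0.09]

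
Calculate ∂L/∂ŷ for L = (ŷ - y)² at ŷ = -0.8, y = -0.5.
∂L/∂ŷ = -0.6

∂L/∂ŷ = 2(ŷ - y) = 2(-0.8 - -0.5) = 2(-0.3) = -0.6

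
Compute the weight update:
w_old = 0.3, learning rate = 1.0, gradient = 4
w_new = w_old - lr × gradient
w_new = -3.7

w_new = w - η·∂L/∂w = 0.3 - 1.0×(4) = 0.3 - (4) = -3.7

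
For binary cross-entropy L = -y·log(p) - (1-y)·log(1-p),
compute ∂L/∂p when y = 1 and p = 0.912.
∂L/∂p = -1.096

∂L/∂p = -y/p + (1-y)/(1-p) = -1/0.912 + 0 = -1.096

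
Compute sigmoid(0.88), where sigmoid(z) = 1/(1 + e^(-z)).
0.7068

sigmoid(0.88) = 1/(1 + e^(-0.88)) = 1/(1 + 0.4148) = 0.7068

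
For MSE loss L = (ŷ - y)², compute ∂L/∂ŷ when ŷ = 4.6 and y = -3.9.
∂L/∂ŷ = 17.0

∂L/∂ŷ = 2(ŷ - y) = 2(4.6 - -3.9) = 2(8.5) = 17.0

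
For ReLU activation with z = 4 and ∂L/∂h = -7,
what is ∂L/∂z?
∂L/∂z = -7

h = ReLU(4) = 4
Since z > 0: ∂h/∂z = 1
∂L/∂z = ∂L/∂h · ∂h/∂z = -7 × 1 = -7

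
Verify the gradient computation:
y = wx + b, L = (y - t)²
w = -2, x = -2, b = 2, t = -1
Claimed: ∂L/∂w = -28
Correct

y = (-2)(-2) + 2 = 6
∂L/∂y = 2(y - t) = 2(6 - -1) = 14
∂y/∂w = x = -2
∂L/∂w = 14 × -2 = -28

Claimed value: -28
Correct: The correct gradient is -28.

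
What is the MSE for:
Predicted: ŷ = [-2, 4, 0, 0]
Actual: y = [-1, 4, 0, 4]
MSE = 4.25

MSE = (1/4)((-2--1)² + (4-4)² + (0-0)² + (0-4)²) = (1/4)(1 + 0 + 0 + 16) = 4.25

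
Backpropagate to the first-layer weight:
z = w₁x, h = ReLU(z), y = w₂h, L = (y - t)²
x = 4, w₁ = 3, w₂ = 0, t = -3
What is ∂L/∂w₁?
∂L/∂w₁ = 0

Forward pass:
z = w₁x = 3×4 = 12
h = ReLU(12) = 12
y = w₂h = 0×12 = 0

Backward pass:
∂L/∂y = 2(y - t) = 2(0 - -3) = 6
∂y/∂h = w₂ = 0
∂h/∂z = 1 (ReLU derivative)
∂z/∂w₁ = x = 4

∂L/∂w₁ = 6 × 0 × 1 × 4 = 0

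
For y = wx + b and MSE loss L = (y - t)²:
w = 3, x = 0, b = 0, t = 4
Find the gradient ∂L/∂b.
∂L/∂b = -8

y = wx + b = (3)(0) + 0 = 0
∂L/∂y = 2(y - t) = 2(0 - 4) = -8
∂y/∂b = 1
∂L/∂b = ∂L/∂y · ∂y/∂b = -8 × 1 = -8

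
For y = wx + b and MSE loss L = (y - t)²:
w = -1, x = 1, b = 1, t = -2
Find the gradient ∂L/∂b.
∂L/∂b = 4

y = wx + b = (-1)(1) + 1 = 0
∂L/∂y = 2(y - t) = 2(0 - -2) = 4
∂y/∂b = 1
∂L/∂b = ∂L/∂y · ∂y/∂b = 4 × 1 = 4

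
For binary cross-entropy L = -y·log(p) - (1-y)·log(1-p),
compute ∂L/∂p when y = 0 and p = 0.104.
∂L/∂p = 1.116

∂L/∂p = -y/p + (1-y)/(1-p) = 0 + 1/0.896 = 1.116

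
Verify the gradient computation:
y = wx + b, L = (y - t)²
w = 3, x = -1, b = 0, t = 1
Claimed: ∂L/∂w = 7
Incorrect

y = (3)(-1) + 0 = -3
∂L/∂y = 2(y - t) = 2(-3 - 1) = -8
∂y/∂w = x = -1
∂L/∂w = -8 × -1 = 8

Claimed value: 7
Incorrect: The correct gradient is 8.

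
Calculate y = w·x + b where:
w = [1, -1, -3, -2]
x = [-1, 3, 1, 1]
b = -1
y = -10

y = (1)(-1) + (-1)(3) + (-3)(1) + (-2)(1) + -1 = -10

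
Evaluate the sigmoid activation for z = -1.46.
0.1885

sigmoid(-1.46) = 1/(1 + e^(1.46)) = 1/(1 + 4.306) = 0.1885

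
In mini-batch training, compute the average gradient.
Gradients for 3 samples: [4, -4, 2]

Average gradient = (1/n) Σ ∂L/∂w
Average gradient = 0.6667

Average = (1/3)(4 + -4 + 2) = 2/3 = 0.6667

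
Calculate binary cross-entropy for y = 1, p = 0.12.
L = 2.12

L = -1·log(0.12) - 0·log(0.88) = -log(0.12) = 2.12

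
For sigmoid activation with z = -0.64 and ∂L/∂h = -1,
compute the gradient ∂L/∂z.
∂L/∂z = -0.2261

σ(-0.64) = 0.3452
σ'(-0.64) = σ(-0.64)(1 - σ(-0.64)) = 0.3452 × 0.6548 = 0.2261
∂L/∂z = ∂L/∂h · σ'(z) = -1 × 0.2261 = -0.2261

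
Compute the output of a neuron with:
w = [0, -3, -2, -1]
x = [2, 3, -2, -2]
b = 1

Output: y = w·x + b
y = -2

y = (0)(2) + (-3)(3) + (-2)(-2) + (-1)(-2) + 1 = -2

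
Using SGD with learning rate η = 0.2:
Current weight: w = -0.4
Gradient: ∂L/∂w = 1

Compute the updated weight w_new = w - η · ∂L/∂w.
w_new = -0.6

w_new = w - η·∂L/∂w = -0.4 - 0.2×(1) = -0.4 - (0.2) = -0.6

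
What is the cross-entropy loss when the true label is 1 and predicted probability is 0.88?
L = 0.1278

L = -1·log(0.88) - 0·log(0.12) = -log(0.88) = 0.1278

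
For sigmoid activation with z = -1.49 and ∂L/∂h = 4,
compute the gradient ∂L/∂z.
∂L/∂z = 0.6004

σ(-1.49) = 0.1839
σ'(-1.49) = σ(-1.49)(1 - σ(-1.49)) = 0.1839 × 0.8161 = 0.1501
∂L/∂z = ∂L/∂h · σ'(z) = 4 × 0.1501 = 0.6004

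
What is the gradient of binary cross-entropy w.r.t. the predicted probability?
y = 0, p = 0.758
∂L/∂p = 4.132

∂L/∂p = -y/p + (1-y)/(1-p) = 0 + 1/0.242 = 4.132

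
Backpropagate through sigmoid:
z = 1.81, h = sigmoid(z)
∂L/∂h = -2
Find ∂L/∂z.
∂L/∂z = -0.2417

σ(1.81) = 0.8594
σ'(1.81) = σ(1.81)(1 - σ(1.81)) = 0.8594 × 0.1406 = 0.1209
∂L/∂z = ∂L/∂h · σ'(z) = -2 × 0.1209 = -0.2417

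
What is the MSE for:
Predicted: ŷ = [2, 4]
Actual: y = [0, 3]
MSE = 2.5

MSE = (1/2)((2-0)² + (4-3)²) = (1/2)(4 + 1) = 2.5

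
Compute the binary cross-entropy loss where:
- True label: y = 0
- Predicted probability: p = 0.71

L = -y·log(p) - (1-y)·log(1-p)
L = 1.238

L = -0·log(0.71) - 1·log(0.29) = -log(0.29) = 1.238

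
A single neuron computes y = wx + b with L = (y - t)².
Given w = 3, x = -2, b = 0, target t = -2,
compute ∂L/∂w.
∂L/∂w = 16

y = wx + b = (3)(-2) + 0 = -6
∂L/∂y = 2(y - t) = 2(-6 - -2) = -8
∂y/∂w = x = -2
∂L/∂w = ∂L/∂y · ∂y/∂w = -8 × -2 = 16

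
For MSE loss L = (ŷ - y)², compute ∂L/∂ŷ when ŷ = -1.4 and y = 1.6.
∂L/∂ŷ = -6.0

∂L/∂ŷ = 2(ŷ - y) = 2(-1.4 - 1.6) = 2(-3.0) = -6.0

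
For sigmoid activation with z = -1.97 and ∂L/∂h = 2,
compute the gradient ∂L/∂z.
∂L/∂z = 0.2148

σ(-1.97) = 0.1224
σ'(-1.97) = σ(-1.97)(1 - σ(-1.97)) = 0.1224 × 0.8776 = 0.1074
∂L/∂z = ∂L/∂h · σ'(z) = 2 × 0.1074 = 0.2148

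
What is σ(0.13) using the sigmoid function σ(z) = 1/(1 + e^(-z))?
0.5325

sigmoid(0.13) = 1/(1 + e^(-0.13)) = 1/(1 + 0.8781) = 0.5325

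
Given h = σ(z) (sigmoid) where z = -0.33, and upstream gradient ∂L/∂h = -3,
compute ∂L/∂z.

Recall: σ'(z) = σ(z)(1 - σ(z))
∂L/∂z = -0.7299

σ(-0.33) = 0.4182
σ'(-0.33) = σ(-0.33)(1 - σ(-0.33)) = 0.4182 × 0.5818 = 0.2433
∂L/∂z = ∂L/∂h · σ'(z) = -3 × 0.2433 = -0.7299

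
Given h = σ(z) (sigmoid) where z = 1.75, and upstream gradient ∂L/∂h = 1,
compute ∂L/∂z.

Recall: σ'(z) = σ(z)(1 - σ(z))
∂L/∂z = 0.1261

σ(1.75) = 0.852
σ'(1.75) = σ(1.75)(1 - σ(1.75)) = 0.852 × 0.148 = 0.1261
∂L/∂z = ∂L/∂h · σ'(z) = 1 × 0.1261 = 0.1261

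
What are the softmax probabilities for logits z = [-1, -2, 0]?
p = [0.2447, 0.09, 0.6652]

exp(z) = [0.3679, 0.1353, 1]
Sum = 1.503
p = [0.2447, 0.09, 0.6652]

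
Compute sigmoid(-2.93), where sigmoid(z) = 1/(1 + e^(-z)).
0.05069

sigmoid(-2.93) = 1/(1 + e^(2.93)) = 1/(1 + 18.73) = 0.05069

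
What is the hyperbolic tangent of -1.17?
-0.8243

tanh(-1.17) = (e^(-1.17) - e^(1.17))/(e^(-1.17) + e^(1.17)) = -0.8243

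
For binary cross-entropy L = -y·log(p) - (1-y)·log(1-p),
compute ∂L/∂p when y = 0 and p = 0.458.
∂L/∂p = 1.845

∂L/∂p = -y/p + (1-y)/(1-p) = 0 + 1/0.542 = 1.845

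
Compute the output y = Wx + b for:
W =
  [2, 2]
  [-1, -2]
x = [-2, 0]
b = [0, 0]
y = [-4, 2]

Wx = [2×-2 + 2×0, -1×-2 + -2×0]
   = [-4, 2]
y = Wx + b = [-4 + 0, 2 + 0] = [-4, 2]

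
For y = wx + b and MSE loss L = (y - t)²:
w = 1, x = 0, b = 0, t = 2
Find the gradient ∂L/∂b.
∂L/∂b = -4

y = wx + b = (1)(0) + 0 = 0
∂L/∂y = 2(y - t) = 2(0 - 2) = -4
∂y/∂b = 1
∂L/∂b = ∂L/∂y · ∂y/∂b = -4 × 1 = -4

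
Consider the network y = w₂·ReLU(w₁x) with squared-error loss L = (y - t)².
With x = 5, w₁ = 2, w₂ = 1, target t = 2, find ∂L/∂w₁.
∂L/∂w₁ = 80

Forward pass:
z = w₁x = 2×5 = 10
h = ReLU(10) = 10
y = w₂h = 1×10 = 10

Backward pass:
∂L/∂y = 2(y - t) = 2(10 - 2) = 16
∂y/∂h = w₂ = 1
∂h/∂z = 1 (ReLU derivative)
∂z/∂w₁ = x = 5

∂L/∂w₁ = 16 × 1 × 1 × 5 = 80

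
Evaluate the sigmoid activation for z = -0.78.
0.3143

sigmoid(-0.78) = 1/(1 + e^(0.78)) = 1/(1 + 2.181) = 0.3143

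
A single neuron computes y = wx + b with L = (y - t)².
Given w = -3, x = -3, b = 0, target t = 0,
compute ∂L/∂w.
∂L/∂w = -54

y = wx + b = (-3)(-3) + 0 = 9
∂L/∂y = 2(y - t) = 2(9 - 0) = 18
∂y/∂w = x = -3
∂L/∂w = ∂L/∂y · ∂y/∂w = 18 × -3 = -54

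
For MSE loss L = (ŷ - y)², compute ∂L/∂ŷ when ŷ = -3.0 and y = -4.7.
∂L/∂ŷ = 3.4

∂L/∂ŷ = 2(ŷ - y) = 2(-3.0 - -4.7) = 2(1.7) = 3.4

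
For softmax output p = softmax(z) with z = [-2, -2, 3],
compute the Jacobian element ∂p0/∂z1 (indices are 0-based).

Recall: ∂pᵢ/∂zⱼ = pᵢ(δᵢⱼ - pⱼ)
∂p0/∂z1 = -4.42e-05

p = softmax(z) = [0.006648, 0.006648, 0.9867]
p0 = 0.006648, p1 = 0.006648

∂p0/∂z1 = -p0 × p1 = -0.006648 × 0.006648 = -4.42e-05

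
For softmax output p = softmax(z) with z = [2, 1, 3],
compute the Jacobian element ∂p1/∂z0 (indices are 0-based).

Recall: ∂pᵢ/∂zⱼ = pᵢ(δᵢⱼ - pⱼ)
∂p1/∂z0 = -0.02203

p = softmax(z) = [0.2447, 0.09003, 0.6652]
p1 = 0.09003, p0 = 0.2447

∂p1/∂z0 = -p1 × p0 = -0.09003 × 0.2447 = -0.02203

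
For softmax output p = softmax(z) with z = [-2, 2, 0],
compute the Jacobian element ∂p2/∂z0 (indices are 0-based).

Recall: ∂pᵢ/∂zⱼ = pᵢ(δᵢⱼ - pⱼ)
∂p2/∂z0 = -0.001862

p = softmax(z) = [0.01588, 0.8668, 0.1173]
p2 = 0.1173, p0 = 0.01588

∂p2/∂z0 = -p2 × p0 = -0.1173 × 0.01588 = -0.001862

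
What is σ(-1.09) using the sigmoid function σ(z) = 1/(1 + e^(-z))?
0.2516

sigmoid(-1.09) = 1/(1 + e^(1.09)) = 1/(1 + 2.974) = 0.2516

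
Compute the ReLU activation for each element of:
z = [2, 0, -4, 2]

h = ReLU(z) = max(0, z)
h = [2, 0, 0, 2]

ReLU applied element-wise: max(0,2)=2, max(0,0)=0, max(0,-4)=0, max(0,2)=2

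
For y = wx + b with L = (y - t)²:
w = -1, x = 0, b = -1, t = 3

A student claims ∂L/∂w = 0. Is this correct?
Correct

y = (-1)(0) + -1 = -1
∂L/∂y = 2(y - t) = 2(-1 - 3) = -8
∂y/∂w = x = 0
∂L/∂w = -8 × 0 = 0

Claimed value: 0
Correct: The correct gradient is 0.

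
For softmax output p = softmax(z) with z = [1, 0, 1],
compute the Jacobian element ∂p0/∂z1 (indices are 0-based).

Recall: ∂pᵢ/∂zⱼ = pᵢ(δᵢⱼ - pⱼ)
∂p0/∂z1 = -0.06561

p = softmax(z) = [0.4223, 0.1554, 0.4223]
p0 = 0.4223, p1 = 0.1554

∂p0/∂z1 = -p0 × p1 = -0.4223 × 0.1554 = -0.06561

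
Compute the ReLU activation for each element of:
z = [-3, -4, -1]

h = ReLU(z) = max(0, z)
h = [0, 0, 0]

ReLU applied element-wise: max(0,-3)=0, max(0,-4)=0, max(0,-1)=0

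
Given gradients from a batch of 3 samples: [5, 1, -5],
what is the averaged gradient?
Average gradient = 0.3333

Average = (1/3)(5 + 1 + -5) = 1/3 = 0.3333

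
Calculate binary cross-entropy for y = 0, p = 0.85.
L = 1.897

L = -0·log(0.85) - 1·log(0.15) = -log(0.15) = 1.897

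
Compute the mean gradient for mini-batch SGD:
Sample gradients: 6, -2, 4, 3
Average gradient = 2.75

Average = (1/4)(6 + -2 + 4 + 3) = 11/4 = 2.75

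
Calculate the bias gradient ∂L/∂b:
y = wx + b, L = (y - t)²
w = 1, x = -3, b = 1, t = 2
∂L/∂b = -8

y = wx + b = (1)(-3) + 1 = -2
∂L/∂y = 2(y - t) = 2(-2 - 2) = -8
∂y/∂b = 1
∂L/∂b = ∂L/∂y · ∂y/∂b = -8 × 1 = -8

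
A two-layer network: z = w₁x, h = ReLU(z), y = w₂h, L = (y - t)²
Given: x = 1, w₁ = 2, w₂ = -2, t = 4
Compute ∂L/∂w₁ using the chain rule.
∂L/∂w₁ = 32

Forward pass:
z = w₁x = 2×1 = 2
h = ReLU(2) = 2
y = w₂h = -2×2 = -4

Backward pass:
∂L/∂y = 2(y - t) = 2(-4 - 4) = -16
∂y/∂h = w₂ = -2
∂h/∂z = 1 (ReLU derivative)
∂z/∂w₁ = x = 1

∂L/∂w₁ = -16 × -2 × 1 × 1 = 32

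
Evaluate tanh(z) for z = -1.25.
-0.8483

tanh(-1.25) = (e^(-1.25) - e^(1.25))/(e^(-1.25) + e^(1.25)) = -0.8483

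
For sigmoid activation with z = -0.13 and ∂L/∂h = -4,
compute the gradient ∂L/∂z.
∂L/∂z = -0.9958

σ(-0.13) = 0.4675
σ'(-0.13) = σ(-0.13)(1 - σ(-0.13)) = 0.4675 × 0.5325 = 0.2489
∂L/∂z = ∂L/∂h · σ'(z) = -4 × 0.2489 = -0.9958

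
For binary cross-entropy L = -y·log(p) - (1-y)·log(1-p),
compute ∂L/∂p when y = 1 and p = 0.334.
∂L/∂p = -2.994

∂L/∂p = -y/p + (1-y)/(1-p) = -1/0.334 + 0 = -2.994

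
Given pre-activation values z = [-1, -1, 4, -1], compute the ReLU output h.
h = [0, 0, 4, 0]

ReLU applied element-wise: max(0,-1)=0, max(0,-1)=0, max(0,4)=4, max(0,-1)=0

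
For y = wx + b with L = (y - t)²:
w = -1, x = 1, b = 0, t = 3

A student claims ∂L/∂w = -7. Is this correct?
Incorrect

y = (-1)(1) + 0 = -1
∂L/∂y = 2(y - t) = 2(-1 - 3) = -8
∂y/∂w = x = 1
∂L/∂w = -8 × 1 = -8

Claimed value: -7
Incorrect: The correct gradient is -8.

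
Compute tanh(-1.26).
-0.8511

tanh(-1.26) = (e^(-1.26) - e^(1.26))/(e^(-1.26) + e^(1.26)) = -0.8511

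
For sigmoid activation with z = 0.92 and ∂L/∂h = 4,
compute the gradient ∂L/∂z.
∂L/∂z = 0.815

σ(0.92) = 0.715
σ'(0.92) = σ(0.92)(1 - σ(0.92)) = 0.715 × 0.285 = 0.2038
∂L/∂z = ∂L/∂h · σ'(z) = 4 × 0.2038 = 0.815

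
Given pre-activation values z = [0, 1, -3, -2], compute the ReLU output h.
h = [0, 1, 0, 0]

ReLU applied element-wise: max(0,0)=0, max(0,1)=1, max(0,-3)=0, max(0,-2)=0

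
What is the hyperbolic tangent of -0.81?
-0.6696

tanh(-0.81) = (e^(-0.81) - e^(0.81))/(e^(-0.81) + e^(0.81)) = -0.6696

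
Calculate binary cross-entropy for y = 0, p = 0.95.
L = 2.996

L = -0·log(0.95) - 1·log(0.05) = -log(0.05) = 2.996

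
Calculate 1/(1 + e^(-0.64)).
0.6548

sigmoid(0.64) = 1/(1 + e^(-0.64)) = 1/(1 + 0.5273) = 0.6548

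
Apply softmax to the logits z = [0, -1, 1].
p = [0.2447, 0.09, 0.6652]

exp(z) = [1, 0.3679, 2.718]
Sum = 4.086
p = [0.2447, 0.09, 0.6652]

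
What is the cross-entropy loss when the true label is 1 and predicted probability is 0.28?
L = 1.273

L = -1·log(0.28) - 0·log(0.72) = -log(0.28) = 1.273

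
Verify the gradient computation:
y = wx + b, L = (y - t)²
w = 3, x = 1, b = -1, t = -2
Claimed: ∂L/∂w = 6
Incorrect

y = (3)(1) + -1 = 2
∂L/∂y = 2(y - t) = 2(2 - -2) = 8
∂y/∂w = x = 1
∂L/∂w = 8 × 1 = 8

Claimed value: 6
Incorrect: The correct gradient is 8.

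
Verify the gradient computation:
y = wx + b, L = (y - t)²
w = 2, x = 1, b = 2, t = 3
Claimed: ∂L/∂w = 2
Correct

y = (2)(1) + 2 = 4
∂L/∂y = 2(y - t) = 2(4 - 3) = 2
∂y/∂w = x = 1
∂L/∂w = 2 × 1 = 2

Claimed value: 2
Correct: The correct gradient is 2.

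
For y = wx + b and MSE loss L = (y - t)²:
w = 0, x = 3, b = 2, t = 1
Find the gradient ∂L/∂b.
∂L/∂b = 2

y = wx + b = (0)(3) + 2 = 2
∂L/∂y = 2(y - t) = 2(2 - 1) = 2
∂y/∂b = 1
∂L/∂b = ∂L/∂y · ∂y/∂b = 2 × 1 = 2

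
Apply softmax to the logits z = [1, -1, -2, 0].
p = [0.6439, 0.0871, 0.0321, 0.2369]

exp(z) = [2.718, 0.3679, 0.1353, 1]
Sum = 4.221
p = [0.6439, 0.0871, 0.0321, 0.2369]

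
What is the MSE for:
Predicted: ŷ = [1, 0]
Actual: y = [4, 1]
MSE = 5

MSE = (1/2)((1-4)² + (0-1)²) = (1/2)(9 + 1) = 5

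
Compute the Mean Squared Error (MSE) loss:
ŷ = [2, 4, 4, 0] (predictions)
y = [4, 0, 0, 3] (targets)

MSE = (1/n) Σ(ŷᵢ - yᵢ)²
MSE = 11.25

MSE = (1/4)((2-4)² + (4-0)² + (4-0)² + (0-3)²) = (1/4)(4 + 16 + 16 + 9) = 11.25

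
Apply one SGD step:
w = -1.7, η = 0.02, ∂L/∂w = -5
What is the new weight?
w_new = -1.6

w_new = w - η·∂L/∂w = -1.7 - 0.02×(-5) = -1.7 - (-0.1) = -1.6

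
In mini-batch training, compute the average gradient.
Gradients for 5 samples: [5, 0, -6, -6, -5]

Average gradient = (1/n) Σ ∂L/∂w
Average gradient = -2.4

Average = (1/5)(5 + 0 + -6 + -6 + -5) = -12/5 = -2.4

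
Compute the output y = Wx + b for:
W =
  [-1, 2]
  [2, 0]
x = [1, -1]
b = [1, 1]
y = [-2, 3]

Wx = [-1×1 + 2×-1, 2×1 + 0×-1]
   = [-3, 2]
y = Wx + b = [-3 + 1, 2 + 1] = [-2, 3]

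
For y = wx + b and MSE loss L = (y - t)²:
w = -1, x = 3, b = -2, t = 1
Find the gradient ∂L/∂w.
∂L/∂w = -36

y = wx + b = (-1)(3) + -2 = -5
∂L/∂y = 2(y - t) = 2(-5 - 1) = -12
∂y/∂w = x = 3
∂L/∂w = ∂L/∂y · ∂y/∂w = -12 × 3 = -36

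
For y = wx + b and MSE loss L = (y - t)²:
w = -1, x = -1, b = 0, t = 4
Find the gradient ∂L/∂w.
∂L/∂w = 6

y = wx + b = (-1)(-1) + 0 = 1
∂L/∂y = 2(y - t) = 2(1 - 4) = -6
∂y/∂w = x = -1
∂L/∂w = ∂L/∂y · ∂y/∂w = -6 × -1 = 6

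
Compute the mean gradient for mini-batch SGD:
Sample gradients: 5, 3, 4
Average gradient = 4

Average = (1/3)(5 + 3 + 4) = 12/3 = 4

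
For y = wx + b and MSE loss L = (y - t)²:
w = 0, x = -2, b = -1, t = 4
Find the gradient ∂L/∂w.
∂L/∂w = 20

y = wx + b = (0)(-2) + -1 = -1
∂L/∂y = 2(y - t) = 2(-1 - 4) = -10
∂y/∂w = x = -2
∂L/∂w = ∂L/∂y · ∂y/∂w = -10 × -2 = 20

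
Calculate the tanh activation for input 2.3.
0.9801

tanh(2.3) = (e^(2.3) - e^(-2.3))/(e^(2.3) + e^(-2.3)) = 0.9801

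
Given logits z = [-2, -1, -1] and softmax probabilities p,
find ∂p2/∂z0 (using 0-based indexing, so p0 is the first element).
∂p2/∂z0 = -0.06561

p = softmax(z) = [0.1554, 0.4223, 0.4223]
p2 = 0.4223, p0 = 0.1554

∂p2/∂z0 = -p2 × p0 = -0.4223 × 0.1554 = -0.06561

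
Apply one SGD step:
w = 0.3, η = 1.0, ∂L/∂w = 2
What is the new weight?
w_new = -1.7

w_new = w - η·∂L/∂w = 0.3 - 1.0×(2) = 0.3 - (2) = -1.7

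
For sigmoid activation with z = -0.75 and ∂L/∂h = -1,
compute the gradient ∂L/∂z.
∂L/∂z = -0.2179

σ(-0.75) = 0.3208
σ'(-0.75) = σ(-0.75)(1 - σ(-0.75)) = 0.3208 × 0.6792 = 0.2179
∂L/∂z = ∂L/∂h · σ'(z) = -1 × 0.2179 = -0.2179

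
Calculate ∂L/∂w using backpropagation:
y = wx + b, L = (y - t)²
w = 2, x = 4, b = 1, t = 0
∂L/∂w = 72

y = wx + b = (2)(4) + 1 = 9
∂L/∂y = 2(y - t) = 2(9 - 0) = 18
∂y/∂w = x = 4
∂L/∂w = ∂L/∂y · ∂y/∂w = 18 × 4 = 72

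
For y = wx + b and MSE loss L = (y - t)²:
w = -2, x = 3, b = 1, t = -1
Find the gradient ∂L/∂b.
∂L/∂b = -8

y = wx + b = (-2)(3) + 1 = -5
∂L/∂y = 2(y - t) = 2(-5 - -1) = -8
∂y/∂b = 1
∂L/∂b = ∂L/∂y · ∂y/∂b = -8 × 1 = -8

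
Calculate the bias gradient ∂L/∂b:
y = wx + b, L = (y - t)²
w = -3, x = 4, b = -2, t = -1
∂L/∂b = -26

y = wx + b = (-3)(4) + -2 = -14
∂L/∂y = 2(y - t) = 2(-14 - -1) = -26
∂y/∂b = 1
∂L/∂b = ∂L/∂y · ∂y/∂b = -26 × 1 = -26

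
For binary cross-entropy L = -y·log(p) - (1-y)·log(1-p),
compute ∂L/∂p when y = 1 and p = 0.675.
∂L/∂p = -1.481

∂L/∂p = -y/p + (1-y)/(1-p) = -1/0.675 + 0 = -1.481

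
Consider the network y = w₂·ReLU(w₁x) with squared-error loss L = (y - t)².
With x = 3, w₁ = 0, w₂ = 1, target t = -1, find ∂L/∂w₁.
∂L/∂w₁ = 0

Forward pass:
z = w₁x = 0×3 = 0
h = ReLU(0) = 0
y = w₂h = 1×0 = 0

Backward pass:
∂L/∂y = 2(y - t) = 2(0 - -1) = 2
∂y/∂h = w₂ = 1
∂h/∂z = 0 (ReLU derivative)
∂z/∂w₁ = x = 3

∂L/∂w₁ = 2 × 1 × 0 × 3 = 0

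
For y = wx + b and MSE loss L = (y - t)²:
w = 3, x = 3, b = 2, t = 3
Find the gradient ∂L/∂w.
∂L/∂w = 48

y = wx + b = (3)(3) + 2 = 11
∂L/∂y = 2(y - t) = 2(11 - 3) = 16
∂y/∂w = x = 3
∂L/∂w = ∂L/∂y · ∂y/∂w = 16 × 3 = 48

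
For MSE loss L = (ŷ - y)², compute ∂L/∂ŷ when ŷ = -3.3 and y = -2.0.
∂L/∂ŷ = -2.6

∂L/∂ŷ = 2(ŷ - y) = 2(-3.3 - -2.0) = 2(-1.3) = -2.6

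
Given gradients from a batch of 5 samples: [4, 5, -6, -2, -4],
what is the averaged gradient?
Average gradient = -0.6

Average = (1/5)(4 + 5 + -6 + -2 + -4) = -3/5 = -0.6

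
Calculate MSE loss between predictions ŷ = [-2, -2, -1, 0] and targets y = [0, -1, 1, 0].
MSE = 2.25

MSE = (1/4)((-2-0)² + (-2--1)² + (-1-1)² + (0-0)²) = (1/4)(4 + 1 + 4 + 0) = 2.25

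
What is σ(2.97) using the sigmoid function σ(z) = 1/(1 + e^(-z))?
0.9512

sigmoid(2.97) = 1/(1 + e^(-2.97)) = 1/(1 + 0.0513) = 0.9512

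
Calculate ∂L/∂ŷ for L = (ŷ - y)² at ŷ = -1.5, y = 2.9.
∂L/∂ŷ = -8.8

∂L/∂ŷ = 2(ŷ - y) = 2(-1.5 - 2.9) = 2(-4.4) = -8.8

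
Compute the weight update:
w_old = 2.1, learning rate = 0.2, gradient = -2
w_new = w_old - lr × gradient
w_new = 2.5

w_new = w - η·∂L/∂w = 2.1 - 0.2×(-2) = 2.1 - (-0.4) = 2.5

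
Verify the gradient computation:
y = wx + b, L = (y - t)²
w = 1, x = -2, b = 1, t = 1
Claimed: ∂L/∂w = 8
Correct

y = (1)(-2) + 1 = -1
∂L/∂y = 2(y - t) = 2(-1 - 1) = -4
∂y/∂w = x = -2
∂L/∂w = -4 × -2 = 8

Claimed value: 8
Correct: The correct gradient is 8.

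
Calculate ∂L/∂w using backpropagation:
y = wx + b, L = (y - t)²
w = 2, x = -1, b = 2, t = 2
∂L/∂w = 4

y = wx + b = (2)(-1) + 2 = 0
∂L/∂y = 2(y - t) = 2(0 - 2) = -4
∂y/∂w = x = -1
∂L/∂w = ∂L/∂y · ∂y/∂w = -4 × -1 = 4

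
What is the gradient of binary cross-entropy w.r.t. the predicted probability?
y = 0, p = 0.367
∂L/∂p = 1.58

∂L/∂p = -y/p + (1-y)/(1-p) = 0 + 1/0.633 = 1.58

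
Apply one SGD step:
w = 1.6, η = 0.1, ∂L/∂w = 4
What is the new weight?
w_new = 1.2

w_new = w - η·∂L/∂w = 1.6 - 0.1×(4) = 1.6 - (0.4) = 1.2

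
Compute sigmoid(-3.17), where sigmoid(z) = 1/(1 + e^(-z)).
0.04031

sigmoid(-3.17) = 1/(1 + e^(3.17)) = 1/(1 + 23.81) = 0.04031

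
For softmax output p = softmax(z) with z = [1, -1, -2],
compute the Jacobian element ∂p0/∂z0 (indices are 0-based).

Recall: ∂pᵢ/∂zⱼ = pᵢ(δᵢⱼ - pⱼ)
∂p0/∂z0 = 0.1318

p = softmax(z) = [0.8438, 0.1142, 0.04201]
p0 = 0.8438

∂p0/∂z0 = p0(1 - p0) = 0.8438 × (1 - 0.8438) = 0.1318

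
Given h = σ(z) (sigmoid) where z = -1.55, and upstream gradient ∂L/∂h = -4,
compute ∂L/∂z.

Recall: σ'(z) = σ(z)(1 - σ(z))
∂L/∂z = -0.5777

σ(-1.55) = 0.1751
σ'(-1.55) = σ(-1.55)(1 - σ(-1.55)) = 0.1751 × 0.8249 = 0.1444
∂L/∂z = ∂L/∂h · σ'(z) = -4 × 0.1444 = -0.5777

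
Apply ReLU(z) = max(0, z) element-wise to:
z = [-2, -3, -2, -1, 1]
h = [0, 0, 0, 0, 1]

ReLU applied element-wise: max(0,-2)=0, max(0,-3)=0, max(0,-2)=0, max(0,-1)=0, max(0,1)=1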